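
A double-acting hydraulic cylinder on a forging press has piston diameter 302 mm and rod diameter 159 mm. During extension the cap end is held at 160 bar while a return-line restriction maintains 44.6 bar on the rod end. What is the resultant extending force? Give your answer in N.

F ≈ 9.15e5 N

Cap-side area A_cap = π/4 × (302 mm)² = 71630 mm^2
Rod-side annular area A_ann = π/4 × (302² − 159²) = 51780 mm^2
Net thrust = P_cap·A_cap − P_rod·A_ann = 1.146e6 N − 2.309e5 N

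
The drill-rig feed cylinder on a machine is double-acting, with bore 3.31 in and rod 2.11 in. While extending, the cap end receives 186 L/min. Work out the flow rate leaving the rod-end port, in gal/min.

Cap-side area A_cap = π/4 × (3.31 in)² = 8.605 in^2
Rod-side annular area A_ann = π/4 × (3.31² − 2.11²) = 5.108 in^2
Piston speed v = Q_in/A_cap; rod-end outflow Q_out = v × A_ann = Q_in × A_ann/A_cap.

Q_out ≈ 29.2 gal/min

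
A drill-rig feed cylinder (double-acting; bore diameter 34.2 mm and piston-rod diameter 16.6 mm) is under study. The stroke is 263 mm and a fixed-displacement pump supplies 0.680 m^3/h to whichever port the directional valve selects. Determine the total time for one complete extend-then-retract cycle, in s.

t ≈ 2.26 s

Cap-side area A_cap = π/4 × (34.2 mm)² = 918.6 mm^2
Rod-side annular area A_ann = π/4 × (34.2² − 16.6²) = 702.2 mm^2
t_ext = A_cap·L/Q = 1.279 s
t_ret = A_ann·L/Q = 0.9777 s
t_cycle = t_ext + t_ret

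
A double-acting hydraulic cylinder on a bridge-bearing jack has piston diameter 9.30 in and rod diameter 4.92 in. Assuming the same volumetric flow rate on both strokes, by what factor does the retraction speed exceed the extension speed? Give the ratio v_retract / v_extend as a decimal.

v_ret/v_ext ≈ 1.39

Cap-side area A_cap = π/4 × (9.30 in)² = 67.93 in^2
Rod-side annular area A_ann = π/4 × (9.30² − 4.92²) = 48.92 in^2
For equal Q, v ∝ 1/A, so v_ret/v_ext = A_cap/A_ann.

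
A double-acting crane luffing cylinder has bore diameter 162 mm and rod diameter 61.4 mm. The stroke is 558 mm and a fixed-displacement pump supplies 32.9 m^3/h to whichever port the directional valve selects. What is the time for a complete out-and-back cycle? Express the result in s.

Cap-side area A_cap = π/4 × (162 mm)² = 20610 mm^2
Rod-side annular area A_ann = π/4 × (162² − 61.4²) = 17650 mm^2
t_ext = A_cap·L/Q = 1.259 s
t_ret = A_ann·L/Q = 1.078 s
t_cycle = t_ext + t_ret

t ≈ 2.34 s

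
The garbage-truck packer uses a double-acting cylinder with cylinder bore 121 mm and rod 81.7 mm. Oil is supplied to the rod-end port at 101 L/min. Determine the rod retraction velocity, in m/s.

v ≈ 0.269 m/s

Rod-side annular area A_ann = π/4 × (121² − 81.7²) = 6257 mm^2
Flow into the rod-end port fills the annular volume.
v = Q / A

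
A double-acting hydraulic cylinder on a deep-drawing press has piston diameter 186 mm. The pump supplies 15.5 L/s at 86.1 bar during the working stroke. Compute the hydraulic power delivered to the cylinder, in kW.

Hydraulic power = P × Q

W ≈ 133 kW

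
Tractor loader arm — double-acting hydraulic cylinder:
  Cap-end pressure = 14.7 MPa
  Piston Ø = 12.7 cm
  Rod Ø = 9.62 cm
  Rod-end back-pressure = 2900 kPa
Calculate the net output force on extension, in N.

Cap-side area A_cap = π/4 × (12.7 cm)² = 126.7 cm^2
Rod-side annular area A_ann = π/4 × (12.7² − 9.62²) = 53.99 cm^2
Net thrust = P_cap·A_cap − P_rod·A_ann = 1.862e5 N − 15660 N

F ≈ 1.71e5 N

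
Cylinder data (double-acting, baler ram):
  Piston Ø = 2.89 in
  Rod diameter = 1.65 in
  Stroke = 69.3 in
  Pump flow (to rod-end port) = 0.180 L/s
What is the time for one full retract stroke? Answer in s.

Rod-side annular area A_ann = π/4 × (2.89² − 1.65²) = 4.421 in^2
Swept volume V = A × L; t = V / Q = A·L / Q

t ≈ 27.9 s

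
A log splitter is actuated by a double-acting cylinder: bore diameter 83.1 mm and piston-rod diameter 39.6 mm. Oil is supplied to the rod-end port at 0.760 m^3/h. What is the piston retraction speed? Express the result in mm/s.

v ≈ 50.4 mm/s

Rod-side annular area A_ann = π/4 × (83.1² − 39.6²) = 4192 mm^2
Flow into the rod-end port fills the annular volume.
v = Q / A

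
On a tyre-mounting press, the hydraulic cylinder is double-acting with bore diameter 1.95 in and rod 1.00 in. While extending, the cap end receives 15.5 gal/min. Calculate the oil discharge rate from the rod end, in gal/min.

Cap-side area A_cap = π/4 × (1.95 in)² = 2.986 in^2
Rod-side annular area A_ann = π/4 × (1.95² − 1.00²) = 2.201 in^2
Piston speed v = Q_in/A_cap; rod-end outflow Q_out = v × A_ann = Q_in × A_ann/A_cap.

Q_out ≈ 11.4 gal/min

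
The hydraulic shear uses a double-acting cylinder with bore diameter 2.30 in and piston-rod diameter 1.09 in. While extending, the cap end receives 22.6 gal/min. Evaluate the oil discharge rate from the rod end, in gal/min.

Q_out ≈ 17.5 gal/min

Cap-side area A_cap = π/4 × (2.30 in)² = 4.155 in^2
Rod-side annular area A_ann = π/4 × (2.30² − 1.09²) = 3.222 in^2
Piston speed v = Q_in/A_cap; rod-end outflow Q_out = v × A_ann = Q_in × A_ann/A_cap.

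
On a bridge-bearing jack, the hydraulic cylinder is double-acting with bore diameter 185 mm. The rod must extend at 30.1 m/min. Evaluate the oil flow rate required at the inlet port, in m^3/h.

Q ≈ 48.5 m^3/h

Cap-side area A_cap = π/4 × (185 mm)² = 26880 mm^2
Q = A × v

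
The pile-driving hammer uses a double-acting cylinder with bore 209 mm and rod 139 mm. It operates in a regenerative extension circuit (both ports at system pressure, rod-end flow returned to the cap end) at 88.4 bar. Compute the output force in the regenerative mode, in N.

F ≈ 1.34e5 N

With equal pressure on both faces, forces on the annular region cancel; the net push is pressure × rod cross-section.
Rod cross-section A_rod = π/4 × (139 mm)² = 15170 mm^2
F = P × A_rod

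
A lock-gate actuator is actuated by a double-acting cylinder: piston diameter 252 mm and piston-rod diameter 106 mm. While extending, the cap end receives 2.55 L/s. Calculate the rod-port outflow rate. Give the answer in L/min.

Q_out ≈ 126 L/min

Cap-side area A_cap = π/4 × (252 mm)² = 49880 mm^2
Rod-side annular area A_ann = π/4 × (252² − 106²) = 41050 mm^2
Piston speed v = Q_in/A_cap; rod-end outflow Q_out = v × A_ann = Q_in × A_ann/A_cap.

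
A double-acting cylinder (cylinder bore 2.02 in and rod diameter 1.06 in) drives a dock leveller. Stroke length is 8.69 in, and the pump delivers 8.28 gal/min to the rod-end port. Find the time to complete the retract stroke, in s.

t ≈ 0.633 s

Rod-side annular area A_ann = π/4 × (2.02² − 1.06²) = 2.322 in^2
Swept volume V = A × L; t = V / Q = A·L / Q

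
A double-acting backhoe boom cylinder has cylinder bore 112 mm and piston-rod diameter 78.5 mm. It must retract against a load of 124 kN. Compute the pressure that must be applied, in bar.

P ≈ 247 bar

Rod-side annular area A_ann = π/4 × (112² − 78.5²) = 5012 mm^2
Retraction: pressure acts on the annular area.
P = F / A = 124 kN / A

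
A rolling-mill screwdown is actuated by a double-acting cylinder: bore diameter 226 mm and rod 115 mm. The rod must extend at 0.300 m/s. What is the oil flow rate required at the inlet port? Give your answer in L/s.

Cap-side area A_cap = π/4 × (226 mm)² = 40110 mm^2
Q = A × v

Q ≈ 12.0 L/s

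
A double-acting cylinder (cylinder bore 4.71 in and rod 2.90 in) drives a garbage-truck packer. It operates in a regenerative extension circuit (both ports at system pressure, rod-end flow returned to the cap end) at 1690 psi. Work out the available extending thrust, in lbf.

With equal pressure on both faces, forces on the annular region cancel; the net push is pressure × rod cross-section.
Rod cross-section A_rod = π/4 × (2.90 in)² = 6.605 in^2
F = P × A_rod

F ≈ 11200 lbf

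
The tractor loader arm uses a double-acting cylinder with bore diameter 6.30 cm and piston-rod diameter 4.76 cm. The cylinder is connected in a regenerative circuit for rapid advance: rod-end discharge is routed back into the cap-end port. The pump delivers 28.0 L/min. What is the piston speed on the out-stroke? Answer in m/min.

In regeneration the rod-end outflow joins the pump flow into the cap end, so the net volume the pump must supply per unit advance equals the rod cross-section area.
Rod cross-section A_rod = π/4 × (4.76 cm)² = 17.80 cm^2
v = Q_pump / A_rod

v ≈ 15.7 m/min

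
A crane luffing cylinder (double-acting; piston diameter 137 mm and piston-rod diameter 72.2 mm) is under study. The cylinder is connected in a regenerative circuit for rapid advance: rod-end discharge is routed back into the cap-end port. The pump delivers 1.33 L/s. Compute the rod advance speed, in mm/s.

v ≈ 325 mm/s

In regeneration the rod-end outflow joins the pump flow into the cap end, so the net volume the pump must supply per unit advance equals the rod cross-section area.
Rod cross-section A_rod = π/4 × (72.2 mm)² = 4094 mm^2
v = Q_pump / A_rod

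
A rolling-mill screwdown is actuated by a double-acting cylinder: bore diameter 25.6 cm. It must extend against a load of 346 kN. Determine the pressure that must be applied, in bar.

P ≈ 67.2 bar

Cap-side area A_cap = π/4 × (25.6 cm)² = 514.7 cm^2
P = F / A = 346 kN / A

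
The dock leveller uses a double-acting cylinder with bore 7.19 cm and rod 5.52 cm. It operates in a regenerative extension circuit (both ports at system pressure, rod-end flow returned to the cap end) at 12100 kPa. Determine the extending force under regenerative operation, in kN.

With equal pressure on both faces, forces on the annular region cancel; the net push is pressure × rod cross-section.
Rod cross-section A_rod = π/4 × (5.52 cm)² = 23.93 cm^2
F = P × A_rod

F ≈ 29.0 kN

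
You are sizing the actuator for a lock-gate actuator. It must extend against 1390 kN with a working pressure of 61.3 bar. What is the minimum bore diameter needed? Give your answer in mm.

D ≈ 537 mm

Extension force acts on the full piston face: F = P × (π/4)D².
D = √(4F / (πP)) = √(4 × 1390 kN / (π × 61.3 bar))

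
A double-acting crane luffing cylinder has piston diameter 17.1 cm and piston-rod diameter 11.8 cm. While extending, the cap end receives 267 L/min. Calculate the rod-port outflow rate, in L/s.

Q_out ≈ 2.33 L/s

Cap-side area A_cap = π/4 × (17.1 cm)² = 229.7 cm^2
Rod-side annular area A_ann = π/4 × (17.1² − 11.8²) = 120.3 cm^2
Piston speed v = Q_in/A_cap; rod-end outflow Q_out = v × A_ann = Q_in × A_ann/A_cap.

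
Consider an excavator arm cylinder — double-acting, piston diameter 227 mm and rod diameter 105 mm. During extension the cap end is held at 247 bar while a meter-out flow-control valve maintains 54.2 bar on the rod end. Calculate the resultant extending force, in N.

Cap-side area A_cap = π/4 × (227 mm)² = 40470 mm^2
Rod-side annular area A_ann = π/4 × (227² − 105²) = 31810 mm^2
Net thrust = P_cap·A_cap − P_rod·A_ann = 9.996e5 N − 1.724e5 N

F ≈ 8.27e5 N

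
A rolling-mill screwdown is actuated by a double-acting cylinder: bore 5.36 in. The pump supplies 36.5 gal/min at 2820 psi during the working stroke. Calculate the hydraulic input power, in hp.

W ≈ 60.0 hp

Hydraulic power = P × Q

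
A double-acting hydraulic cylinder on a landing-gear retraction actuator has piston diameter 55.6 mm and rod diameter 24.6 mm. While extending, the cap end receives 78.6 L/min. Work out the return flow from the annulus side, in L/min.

Cap-side area A_cap = π/4 × (55.6 mm)² = 2428 mm^2
Rod-side annular area A_ann = π/4 × (55.6² − 24.6²) = 1953 mm^2
Piston speed v = Q_in/A_cap; rod-end outflow Q_out = v × A_ann = Q_in × A_ann/A_cap.

Q_out ≈ 63.2 L/min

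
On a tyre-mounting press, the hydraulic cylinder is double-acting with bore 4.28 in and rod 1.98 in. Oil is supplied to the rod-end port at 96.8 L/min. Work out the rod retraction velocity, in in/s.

Rod-side annular area A_ann = π/4 × (4.28² − 1.98²) = 11.31 in^2
Flow into the rod-end port fills the annular volume.
v = Q / A

v ≈ 8.71 in/s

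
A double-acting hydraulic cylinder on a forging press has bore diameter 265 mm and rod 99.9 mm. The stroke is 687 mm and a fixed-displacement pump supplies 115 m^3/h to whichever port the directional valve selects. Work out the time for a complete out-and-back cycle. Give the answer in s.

t ≈ 2.20 s

Cap-side area A_cap = π/4 × (265 mm)² = 55150 mm^2
Rod-side annular area A_ann = π/4 × (265² − 99.9²) = 47320 mm^2
t_ext = A_cap·L/Q = 1.186 s
t_ret = A_ann·L/Q = 1.018 s
t_cycle = t_ext + t_ret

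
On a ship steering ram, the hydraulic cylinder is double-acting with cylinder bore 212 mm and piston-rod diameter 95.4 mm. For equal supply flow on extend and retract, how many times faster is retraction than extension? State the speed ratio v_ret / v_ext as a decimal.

v_ret/v_ext ≈ 1.25

Cap-side area A_cap = π/4 × (212 mm)² = 35300 mm^2
Rod-side annular area A_ann = π/4 × (212² − 95.4²) = 28150 mm^2
For equal Q, v ∝ 1/A, so v_ret/v_ext = A_cap/A_ann.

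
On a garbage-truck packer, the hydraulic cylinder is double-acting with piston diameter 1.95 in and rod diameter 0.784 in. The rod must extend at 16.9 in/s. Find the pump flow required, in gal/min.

Cap-side area A_cap = π/4 × (1.95 in)² = 2.986 in^2
Q = A × v

Q ≈ 13.1 gal/min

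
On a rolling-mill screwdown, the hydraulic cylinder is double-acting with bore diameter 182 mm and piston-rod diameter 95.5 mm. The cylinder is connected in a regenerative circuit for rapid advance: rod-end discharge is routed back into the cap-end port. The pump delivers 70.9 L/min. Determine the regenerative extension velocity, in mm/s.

In regeneration the rod-end outflow joins the pump flow into the cap end, so the net volume the pump must supply per unit advance equals the rod cross-section area.
Rod cross-section A_rod = π/4 × (95.5 mm)² = 7163 mm^2
v = Q_pump / A_rod

v ≈ 165 mm/s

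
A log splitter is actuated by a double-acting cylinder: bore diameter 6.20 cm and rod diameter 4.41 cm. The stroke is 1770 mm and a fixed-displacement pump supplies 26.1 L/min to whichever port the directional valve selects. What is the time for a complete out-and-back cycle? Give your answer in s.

Cap-side area A_cap = π/4 × (6.20 cm)² = 30.19 cm^2
Rod-side annular area A_ann = π/4 × (6.20² − 4.41²) = 14.92 cm^2
t_ext = A_cap·L/Q = 12.28 s
t_ret = A_ann·L/Q = 6.069 s
t_cycle = t_ext + t_ret

t ≈ 18.4 s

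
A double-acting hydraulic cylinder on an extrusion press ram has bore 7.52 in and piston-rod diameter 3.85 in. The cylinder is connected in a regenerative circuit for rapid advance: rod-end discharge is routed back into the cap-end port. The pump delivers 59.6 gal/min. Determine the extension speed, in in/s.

In regeneration the rod-end outflow joins the pump flow into the cap end, so the net volume the pump must supply per unit advance equals the rod cross-section area.
Rod cross-section A_rod = π/4 × (3.85 in)² = 11.64 in^2
v = Q_pump / A_rod

v ≈ 19.7 in/s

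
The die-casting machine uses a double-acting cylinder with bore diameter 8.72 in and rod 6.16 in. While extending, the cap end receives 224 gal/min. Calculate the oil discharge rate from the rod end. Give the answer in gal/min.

Q_out ≈ 112 gal/min

Cap-side area A_cap = π/4 × (8.72 in)² = 59.72 in^2
Rod-side annular area A_ann = π/4 × (8.72² − 6.16²) = 29.92 in^2
Piston speed v = Q_in/A_cap; rod-end outflow Q_out = v × A_ann = Q_in × A_ann/A_cap.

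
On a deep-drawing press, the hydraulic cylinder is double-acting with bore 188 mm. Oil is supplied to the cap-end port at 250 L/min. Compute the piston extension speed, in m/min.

Cap-side area A_cap = π/4 × (188 mm)² = 27760 mm^2
v = Q / A

v ≈ 9.01 m/min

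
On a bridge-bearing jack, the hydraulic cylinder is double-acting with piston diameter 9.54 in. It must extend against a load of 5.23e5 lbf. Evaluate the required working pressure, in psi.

Cap-side area A_cap = π/4 × (9.54 in)² = 71.48 in^2
P = F / A = 5.23e5 lbf / A

P ≈ 7320 psi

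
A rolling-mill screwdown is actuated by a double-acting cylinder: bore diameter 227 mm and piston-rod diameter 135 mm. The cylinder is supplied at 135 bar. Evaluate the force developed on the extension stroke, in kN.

Cap-side area A_cap = π/4 × (227 mm)² = 40470 mm^2
F = P × A_cap = 135 bar × A_cap

F ≈ 546 kN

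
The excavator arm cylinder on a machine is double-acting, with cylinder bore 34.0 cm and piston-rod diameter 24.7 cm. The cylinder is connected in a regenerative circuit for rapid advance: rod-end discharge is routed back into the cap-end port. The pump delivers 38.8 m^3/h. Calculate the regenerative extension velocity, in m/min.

v ≈ 13.5 m/min

In regeneration the rod-end outflow joins the pump flow into the cap end, so the net volume the pump must supply per unit advance equals the rod cross-section area.
Rod cross-section A_rod = π/4 × (24.7 cm)² = 479.2 cm^2
v = Q_pump / A_rod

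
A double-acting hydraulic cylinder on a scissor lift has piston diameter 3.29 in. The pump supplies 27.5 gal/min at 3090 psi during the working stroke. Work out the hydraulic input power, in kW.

W ≈ 37.0 kW

Hydraulic power = P × Q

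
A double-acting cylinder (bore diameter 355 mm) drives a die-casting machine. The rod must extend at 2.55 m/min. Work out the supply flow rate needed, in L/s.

Cap-side area A_cap = π/4 × (355 mm)² = 98980 mm^2
Q = A × v

Q ≈ 4.21 L/s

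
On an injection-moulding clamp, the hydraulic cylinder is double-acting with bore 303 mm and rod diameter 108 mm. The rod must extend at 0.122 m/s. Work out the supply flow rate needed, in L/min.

Q ≈ 528 L/min

Cap-side area A_cap = π/4 × (303 mm)² = 72110 mm^2
Q = A × v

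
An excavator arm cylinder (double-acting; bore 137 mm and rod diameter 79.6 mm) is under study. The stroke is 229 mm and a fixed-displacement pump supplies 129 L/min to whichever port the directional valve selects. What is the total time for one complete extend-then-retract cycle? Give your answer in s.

t ≈ 2.61 s

Cap-side area A_cap = π/4 × (137 mm)² = 14740 mm^2
Rod-side annular area A_ann = π/4 × (137² − 79.6²) = 9765 mm^2
t_ext = A_cap·L/Q = 1.570 s
t_ret = A_ann·L/Q = 1.040 s
t_cycle = t_ext + t_ret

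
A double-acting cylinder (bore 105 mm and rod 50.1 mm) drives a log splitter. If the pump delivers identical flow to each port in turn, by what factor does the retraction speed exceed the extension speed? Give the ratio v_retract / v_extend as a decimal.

Cap-side area A_cap = π/4 × (105 mm)² = 8659 mm^2
Rod-side annular area A_ann = π/4 × (105² − 50.1²) = 6688 mm^2
For equal Q, v ∝ 1/A, so v_ret/v_ext = A_cap/A_ann.

v_ret/v_ext ≈ 1.29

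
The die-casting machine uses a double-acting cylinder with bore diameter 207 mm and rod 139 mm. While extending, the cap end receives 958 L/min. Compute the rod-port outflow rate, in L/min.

Q_out ≈ 526 L/min

Cap-side area A_cap = π/4 × (207 mm)² = 33650 mm^2
Rod-side annular area A_ann = π/4 × (207² − 139²) = 18480 mm^2
Piston speed v = Q_in/A_cap; rod-end outflow Q_out = v × A_ann = Q_in × A_ann/A_cap.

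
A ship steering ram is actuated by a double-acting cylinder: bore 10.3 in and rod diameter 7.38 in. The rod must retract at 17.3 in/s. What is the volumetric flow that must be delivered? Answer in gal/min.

Rod-side annular area A_ann = π/4 × (10.3² − 7.38²) = 40.55 in^2
Q = A × v

Q ≈ 182 gal/min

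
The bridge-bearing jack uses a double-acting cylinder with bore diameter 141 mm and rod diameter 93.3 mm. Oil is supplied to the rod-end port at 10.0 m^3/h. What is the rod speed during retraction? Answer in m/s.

Rod-side annular area A_ann = π/4 × (141² − 93.3²) = 8778 mm^2
Flow into the rod-end port fills the annular volume.
v = Q / A

v ≈ 0.316 m/s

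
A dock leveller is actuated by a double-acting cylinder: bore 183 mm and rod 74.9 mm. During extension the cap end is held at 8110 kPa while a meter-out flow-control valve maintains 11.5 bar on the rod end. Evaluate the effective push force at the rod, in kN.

Cap-side area A_cap = π/4 × (183 mm)² = 26300 mm^2
Rod-side annular area A_ann = π/4 × (183² − 74.9²) = 21900 mm^2
Net thrust = P_cap·A_cap − P_rod·A_ann = 213.3 kN − 25.18 kN

F ≈ 188 kN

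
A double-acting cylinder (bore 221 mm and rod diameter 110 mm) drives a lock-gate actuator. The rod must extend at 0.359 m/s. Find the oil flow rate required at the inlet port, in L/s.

Cap-side area A_cap = π/4 × (221 mm)² = 38360 mm^2
Q = A × v

Q ≈ 13.8 L/s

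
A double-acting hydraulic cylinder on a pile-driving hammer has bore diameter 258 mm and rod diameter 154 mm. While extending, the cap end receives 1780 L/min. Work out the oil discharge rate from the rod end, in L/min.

Q_out ≈ 1150 L/min

Cap-side area A_cap = π/4 × (258 mm)² = 52280 mm^2
Rod-side annular area A_ann = π/4 × (258² − 154²) = 33650 mm^2
Piston speed v = Q_in/A_cap; rod-end outflow Q_out = v × A_ann = Q_in × A_ann/A_cap.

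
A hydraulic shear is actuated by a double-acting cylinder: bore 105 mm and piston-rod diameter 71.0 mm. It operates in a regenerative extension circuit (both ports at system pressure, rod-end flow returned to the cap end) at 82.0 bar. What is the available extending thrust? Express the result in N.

F ≈ 32500 N

With equal pressure on both faces, forces on the annular region cancel; the net push is pressure × rod cross-section.
Rod cross-section A_rod = π/4 × (71.0 mm)² = 3959 mm^2
F = P × A_rod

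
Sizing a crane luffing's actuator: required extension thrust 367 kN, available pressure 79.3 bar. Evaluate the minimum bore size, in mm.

Extension force acts on the full piston face: F = P × (π/4)D².
D = √(4F / (πP)) = √(4 × 367 kN / (π × 79.3 bar))

D ≈ 243 mm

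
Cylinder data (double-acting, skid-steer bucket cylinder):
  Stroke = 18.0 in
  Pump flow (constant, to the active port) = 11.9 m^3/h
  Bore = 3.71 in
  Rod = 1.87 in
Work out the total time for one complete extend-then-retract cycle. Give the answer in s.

t ≈ 1.68 s

Cap-side area A_cap = π/4 × (3.71 in)² = 10.81 in^2
Rod-side annular area A_ann = π/4 × (3.71² − 1.87²) = 8.064 in^2
t_ext = A_cap·L/Q = 0.9646 s
t_ret = A_ann·L/Q = 0.7196 s
t_cycle = t_ext + t_ret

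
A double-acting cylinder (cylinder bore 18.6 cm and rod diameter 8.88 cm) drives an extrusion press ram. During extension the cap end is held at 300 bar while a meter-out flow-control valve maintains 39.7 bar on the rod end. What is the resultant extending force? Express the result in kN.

Cap-side area A_cap = π/4 × (18.6 cm)² = 271.7 cm^2
Rod-side annular area A_ann = π/4 × (18.6² − 8.88²) = 209.8 cm^2
Net thrust = P_cap·A_cap − P_rod·A_ann = 815.1 kN − 83.28 kN

F ≈ 732 kN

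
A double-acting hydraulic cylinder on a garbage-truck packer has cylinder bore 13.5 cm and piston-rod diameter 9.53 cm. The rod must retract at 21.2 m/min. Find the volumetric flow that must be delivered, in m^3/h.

Rod-side annular area A_ann = π/4 × (13.5² − 9.53²) = 71.81 cm^2
Q = A × v

Q ≈ 9.13 m^3/h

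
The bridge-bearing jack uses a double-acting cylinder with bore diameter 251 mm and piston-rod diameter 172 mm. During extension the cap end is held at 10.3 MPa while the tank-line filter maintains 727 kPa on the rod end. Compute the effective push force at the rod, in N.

Cap-side area A_cap = π/4 × (251 mm)² = 49480 mm^2
Rod-side annular area A_ann = π/4 × (251² − 172²) = 26250 mm^2
Net thrust = P_cap·A_cap − P_rod·A_ann = 5.097e5 N − 19080 N

F ≈ 4.91e5 N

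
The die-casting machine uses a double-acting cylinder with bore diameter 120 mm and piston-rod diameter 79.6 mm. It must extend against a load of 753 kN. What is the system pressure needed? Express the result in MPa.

P ≈ 66.6 MPa

Cap-side area A_cap = π/4 × (120 mm)² = 11310 mm^2
P = F / A = 753 kN / A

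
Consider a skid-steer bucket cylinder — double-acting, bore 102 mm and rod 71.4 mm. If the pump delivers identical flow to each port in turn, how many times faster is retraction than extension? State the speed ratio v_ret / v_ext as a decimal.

Cap-side area A_cap = π/4 × (102 mm)² = 8171 mm^2
Rod-side annular area A_ann = π/4 × (102² − 71.4²) = 4167 mm^2
For equal Q, v ∝ 1/A, so v_ret/v_ext = A_cap/A_ann.

v_ret/v_ext ≈ 1.96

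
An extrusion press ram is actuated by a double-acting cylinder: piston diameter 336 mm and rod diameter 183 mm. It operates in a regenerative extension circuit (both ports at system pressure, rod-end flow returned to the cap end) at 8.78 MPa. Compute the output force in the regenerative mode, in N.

With equal pressure on both faces, forces on the annular region cancel; the net push is pressure × rod cross-section.
Rod cross-section A_rod = π/4 × (183 mm)² = 26300 mm^2
F = P × A_rod

F ≈ 2.31e5 N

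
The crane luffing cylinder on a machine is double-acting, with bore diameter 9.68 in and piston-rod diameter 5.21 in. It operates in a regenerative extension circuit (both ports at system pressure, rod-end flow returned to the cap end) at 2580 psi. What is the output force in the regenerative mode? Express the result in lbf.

With equal pressure on both faces, forces on the annular region cancel; the net push is pressure × rod cross-section.
Rod cross-section A_rod = π/4 × (5.21 in)² = 21.32 in^2
F = P × A_rod

F ≈ 55000 lbf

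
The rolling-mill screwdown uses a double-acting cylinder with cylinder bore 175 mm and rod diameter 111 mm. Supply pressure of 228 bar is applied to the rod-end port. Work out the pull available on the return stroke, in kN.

F ≈ 328 kN

Rod-side annular area A_ann = π/4 × (175² − 111²) = 14380 mm^2
On retraction the pressure acts on the annular area (bore minus rod).
F = P × A_ann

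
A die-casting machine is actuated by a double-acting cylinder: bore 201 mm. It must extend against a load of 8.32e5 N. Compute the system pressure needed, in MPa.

Cap-side area A_cap = π/4 × (201 mm)² = 31730 mm^2
P = F / A = 8.32e5 N / A

P ≈ 26.2 MPa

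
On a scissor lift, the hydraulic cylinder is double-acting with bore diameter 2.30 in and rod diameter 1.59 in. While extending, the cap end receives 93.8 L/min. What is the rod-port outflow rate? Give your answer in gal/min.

Cap-side area A_cap = π/4 × (2.30 in)² = 4.155 in^2
Rod-side annular area A_ann = π/4 × (2.30² − 1.59²) = 2.169 in^2
Piston speed v = Q_in/A_cap; rod-end outflow Q_out = v × A_ann = Q_in × A_ann/A_cap.

Q_out ≈ 12.9 gal/min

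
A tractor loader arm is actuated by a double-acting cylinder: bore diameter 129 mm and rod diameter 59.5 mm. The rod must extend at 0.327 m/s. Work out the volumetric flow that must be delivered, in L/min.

Q ≈ 256 L/min

Cap-side area A_cap = π/4 × (129 mm)² = 13070 mm^2
Q = A × v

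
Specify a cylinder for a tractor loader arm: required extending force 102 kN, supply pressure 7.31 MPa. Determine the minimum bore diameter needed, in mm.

D ≈ 133 mm

Extension force acts on the full piston face: F = P × (π/4)D².
D = √(4F / (πP)) = √(4 × 102 kN / (π × 7.31 MPa))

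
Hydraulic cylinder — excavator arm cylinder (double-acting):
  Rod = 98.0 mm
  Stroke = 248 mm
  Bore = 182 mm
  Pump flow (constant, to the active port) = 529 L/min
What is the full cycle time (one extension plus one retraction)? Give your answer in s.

Cap-side area A_cap = π/4 × (182 mm)² = 26020 mm^2
Rod-side annular area A_ann = π/4 × (182² − 98.0²) = 18470 mm^2
t_ext = A_cap·L/Q = 0.7318 s
t_ret = A_ann·L/Q = 0.5196 s
t_cycle = t_ext + t_ret

t ≈ 1.25 s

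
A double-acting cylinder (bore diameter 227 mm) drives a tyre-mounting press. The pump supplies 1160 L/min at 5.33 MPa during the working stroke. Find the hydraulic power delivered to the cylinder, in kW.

W ≈ 103 kW

Hydraulic power = P × Q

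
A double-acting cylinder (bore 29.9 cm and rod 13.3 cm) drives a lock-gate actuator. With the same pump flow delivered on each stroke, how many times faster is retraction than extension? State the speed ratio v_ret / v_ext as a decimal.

v_ret/v_ext ≈ 1.25

Cap-side area A_cap = π/4 × (29.9 cm)² = 702.2 cm^2
Rod-side annular area A_ann = π/4 × (29.9² − 13.3²) = 563.2 cm^2
For equal Q, v ∝ 1/A, so v_ret/v_ext = A_cap/A_ann.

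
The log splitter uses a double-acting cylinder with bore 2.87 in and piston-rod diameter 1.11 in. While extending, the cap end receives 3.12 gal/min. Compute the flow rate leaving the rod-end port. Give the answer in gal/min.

Cap-side area A_cap = π/4 × (2.87 in)² = 6.469 in^2
Rod-side annular area A_ann = π/4 × (2.87² − 1.11²) = 5.502 in^2
Piston speed v = Q_in/A_cap; rod-end outflow Q_out = v × A_ann = Q_in × A_ann/A_cap.

Q_out ≈ 2.65 gal/min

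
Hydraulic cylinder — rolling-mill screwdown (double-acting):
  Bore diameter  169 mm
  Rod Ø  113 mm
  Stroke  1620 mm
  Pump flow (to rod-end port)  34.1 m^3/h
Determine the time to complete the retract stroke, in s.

Rod-side annular area A_ann = π/4 × (169² − 113²) = 12400 mm^2
Swept volume V = A × L; t = V / Q = A·L / Q

t ≈ 2.12 s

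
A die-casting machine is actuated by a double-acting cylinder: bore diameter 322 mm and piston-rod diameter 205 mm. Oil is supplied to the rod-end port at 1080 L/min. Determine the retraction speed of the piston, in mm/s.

v ≈ 372 mm/s

Rod-side annular area A_ann = π/4 × (322² − 205²) = 48430 mm^2
Flow into the rod-end port fills the annular volume.
v = Q / A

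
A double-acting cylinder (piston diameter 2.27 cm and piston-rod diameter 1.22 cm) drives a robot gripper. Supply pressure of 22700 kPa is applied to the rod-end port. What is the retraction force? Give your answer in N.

Rod-side annular area A_ann = π/4 × (2.27² − 1.22²) = 2.878 cm^2
On retraction the pressure acts on the annular area (bore minus rod).
F = P × A_ann

F ≈ 6530 N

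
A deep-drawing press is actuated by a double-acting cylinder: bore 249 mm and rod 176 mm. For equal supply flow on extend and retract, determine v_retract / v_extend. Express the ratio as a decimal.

v_ret/v_ext ≈ 2.00

Cap-side area A_cap = π/4 × (249 mm)² = 48700 mm^2
Rod-side annular area A_ann = π/4 × (249² − 176²) = 24370 mm^2
For equal Q, v ∝ 1/A, so v_ret/v_ext = A_cap/A_ann.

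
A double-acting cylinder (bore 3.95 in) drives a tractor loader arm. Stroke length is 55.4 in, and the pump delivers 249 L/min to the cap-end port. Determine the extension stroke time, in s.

t ≈ 2.68 s

Cap-side area A_cap = π/4 × (3.95 in)² = 12.25 in^2
Swept volume V = A × L; t = V / Q = A·L / Q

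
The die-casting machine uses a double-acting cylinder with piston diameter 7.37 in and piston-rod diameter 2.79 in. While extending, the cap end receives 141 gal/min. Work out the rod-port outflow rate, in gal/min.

Cap-side area A_cap = π/4 × (7.37 in)² = 42.66 in^2
Rod-side annular area A_ann = π/4 × (7.37² − 2.79²) = 36.55 in^2
Piston speed v = Q_in/A_cap; rod-end outflow Q_out = v × A_ann = Q_in × A_ann/A_cap.

Q_out ≈ 121 gal/min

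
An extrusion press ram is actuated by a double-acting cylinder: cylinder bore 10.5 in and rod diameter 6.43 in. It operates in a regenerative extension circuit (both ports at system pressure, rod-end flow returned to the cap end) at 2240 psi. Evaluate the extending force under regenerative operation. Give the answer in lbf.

With equal pressure on both faces, forces on the annular region cancel; the net push is pressure × rod cross-section.
Rod cross-section A_rod = π/4 × (6.43 in)² = 32.47 in^2
F = P × A_rod

F ≈ 72700 lbf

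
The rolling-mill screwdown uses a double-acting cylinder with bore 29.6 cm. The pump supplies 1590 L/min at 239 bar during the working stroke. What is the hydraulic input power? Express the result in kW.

Hydraulic power = P × Q

W ≈ 633 kW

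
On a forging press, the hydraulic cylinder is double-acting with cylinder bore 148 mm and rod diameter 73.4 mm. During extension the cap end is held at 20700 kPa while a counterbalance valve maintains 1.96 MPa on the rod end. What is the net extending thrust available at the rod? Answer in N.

Cap-side area A_cap = π/4 × (148 mm)² = 17200 mm^2
Rod-side annular area A_ann = π/4 × (148² − 73.4²) = 12970 mm^2
Net thrust = P_cap·A_cap − P_rod·A_ann = 3.561e5 N − 25430 N

F ≈ 3.31e5 N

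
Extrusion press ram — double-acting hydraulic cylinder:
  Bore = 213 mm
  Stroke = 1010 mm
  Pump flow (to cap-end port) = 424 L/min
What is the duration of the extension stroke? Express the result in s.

t ≈ 5.09 s

Cap-side area A_cap = π/4 × (213 mm)² = 35630 mm^2
Swept volume V = A × L; t = V / Q = A·L / Q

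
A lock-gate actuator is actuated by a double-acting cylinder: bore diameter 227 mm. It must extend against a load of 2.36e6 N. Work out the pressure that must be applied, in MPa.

P ≈ 58.3 MPa

Cap-side area A_cap = π/4 × (227 mm)² = 40470 mm^2
P = F / A = 2.36e6 N / A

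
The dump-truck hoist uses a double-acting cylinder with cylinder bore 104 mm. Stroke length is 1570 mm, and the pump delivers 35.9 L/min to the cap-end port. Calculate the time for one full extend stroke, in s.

Cap-side area A_cap = π/4 × (104 mm)² = 8495 mm^2
Swept volume V = A × L; t = V / Q = A·L / Q

t ≈ 22.3 s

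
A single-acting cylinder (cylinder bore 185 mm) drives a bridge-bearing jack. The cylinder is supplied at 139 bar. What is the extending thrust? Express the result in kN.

F ≈ 374 kN

Cap-side area A_cap = π/4 × (185 mm)² = 26880 mm^2
F = P × A_cap = 139 bar × A_cap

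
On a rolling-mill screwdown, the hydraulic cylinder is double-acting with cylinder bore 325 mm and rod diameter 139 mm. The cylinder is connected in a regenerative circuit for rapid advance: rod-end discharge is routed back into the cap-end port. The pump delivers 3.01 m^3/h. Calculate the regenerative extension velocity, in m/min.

v ≈ 3.31 m/min

In regeneration the rod-end outflow joins the pump flow into the cap end, so the net volume the pump must supply per unit advance equals the rod cross-section area.
Rod cross-section A_rod = π/4 × (139 mm)² = 15170 mm^2
v = Q_pump / A_rod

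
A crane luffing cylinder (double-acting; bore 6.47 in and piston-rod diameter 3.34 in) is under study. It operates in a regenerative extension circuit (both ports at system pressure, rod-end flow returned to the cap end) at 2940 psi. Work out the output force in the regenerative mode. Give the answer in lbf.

F ≈ 25800 lbf

With equal pressure on both faces, forces on the annular region cancel; the net push is pressure × rod cross-section.
Rod cross-section A_rod = π/4 × (3.34 in)² = 8.762 in^2
F = P × A_rod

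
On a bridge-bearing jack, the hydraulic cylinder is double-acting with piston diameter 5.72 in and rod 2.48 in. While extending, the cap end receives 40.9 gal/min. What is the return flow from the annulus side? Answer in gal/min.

Q_out ≈ 33.2 gal/min

Cap-side area A_cap = π/4 × (5.72 in)² = 25.70 in^2
Rod-side annular area A_ann = π/4 × (5.72² − 2.48²) = 20.87 in^2
Piston speed v = Q_in/A_cap; rod-end outflow Q_out = v × A_ann = Q_in × A_ann/A_cap.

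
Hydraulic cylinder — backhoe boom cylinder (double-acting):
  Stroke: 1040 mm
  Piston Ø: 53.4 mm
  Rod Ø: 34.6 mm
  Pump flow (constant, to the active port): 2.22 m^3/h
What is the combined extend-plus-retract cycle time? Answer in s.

t ≈ 5.97 s

Cap-side area A_cap = π/4 × (53.4 mm)² = 2240 mm^2
Rod-side annular area A_ann = π/4 × (53.4² − 34.6²) = 1299 mm^2
t_ext = A_cap·L/Q = 3.777 s
t_ret = A_ann·L/Q = 2.191 s
t_cycle = t_ext + t_ret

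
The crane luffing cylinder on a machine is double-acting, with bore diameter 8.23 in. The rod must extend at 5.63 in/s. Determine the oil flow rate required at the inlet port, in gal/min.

Cap-side area A_cap = π/4 × (8.23 in)² = 53.20 in^2
Q = A × v

Q ≈ 77.8 gal/min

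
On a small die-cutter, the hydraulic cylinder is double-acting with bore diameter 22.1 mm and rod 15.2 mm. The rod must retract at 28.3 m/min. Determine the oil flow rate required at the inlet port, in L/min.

Q ≈ 5.72 L/min

Rod-side annular area A_ann = π/4 × (22.1² − 15.2²) = 202.1 mm^2
Q = A × v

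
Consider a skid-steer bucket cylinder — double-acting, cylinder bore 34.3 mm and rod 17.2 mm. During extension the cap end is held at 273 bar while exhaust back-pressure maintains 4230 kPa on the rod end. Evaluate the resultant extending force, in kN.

Cap-side area A_cap = π/4 × (34.3 mm)² = 924.0 mm^2
Rod-side annular area A_ann = π/4 × (34.3² − 17.2²) = 691.7 mm^2
Net thrust = P_cap·A_cap − P_rod·A_ann = 25.23 kN − 2.926 kN

F ≈ 22.3 kN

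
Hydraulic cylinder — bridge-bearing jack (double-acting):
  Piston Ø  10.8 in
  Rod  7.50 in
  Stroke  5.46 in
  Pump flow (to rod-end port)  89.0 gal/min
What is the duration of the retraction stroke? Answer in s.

Rod-side annular area A_ann = π/4 × (10.8² − 7.50²) = 47.43 in^2
Swept volume V = A × L; t = V / Q = A·L / Q

t ≈ 0.756 s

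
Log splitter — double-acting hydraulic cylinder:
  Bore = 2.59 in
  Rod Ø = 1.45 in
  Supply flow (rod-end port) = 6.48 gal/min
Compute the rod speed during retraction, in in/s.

Rod-side annular area A_ann = π/4 × (2.59² − 1.45²) = 3.617 in^2
Flow into the rod-end port fills the annular volume.
v = Q / A

v ≈ 6.90 in/s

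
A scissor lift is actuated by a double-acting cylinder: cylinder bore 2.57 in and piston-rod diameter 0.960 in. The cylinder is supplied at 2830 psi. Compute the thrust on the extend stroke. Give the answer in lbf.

Cap-side area A_cap = π/4 × (2.57 in)² = 5.187 in^2
F = P × A_cap = 2830 psi × A_cap

F ≈ 14700 lbf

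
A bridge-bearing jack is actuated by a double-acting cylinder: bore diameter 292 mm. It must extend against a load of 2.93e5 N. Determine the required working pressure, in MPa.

Cap-side area A_cap = π/4 × (292 mm)² = 66970 mm^2
P = F / A = 2.93e5 N / A

P ≈ 4.38 MPa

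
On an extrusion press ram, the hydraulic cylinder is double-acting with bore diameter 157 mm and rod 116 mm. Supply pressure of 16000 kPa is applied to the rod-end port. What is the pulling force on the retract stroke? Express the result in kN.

F ≈ 141 kN

Rod-side annular area A_ann = π/4 × (157² − 116²) = 8791 mm^2
On retraction the pressure acts on the annular area (bore minus rod).
F = P × A_ann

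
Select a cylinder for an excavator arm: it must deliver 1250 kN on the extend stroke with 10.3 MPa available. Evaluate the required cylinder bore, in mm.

Extension force acts on the full piston face: F = P × (π/4)D².
D = √(4F / (πP)) = √(4 × 1250 kN / (π × 10.3 MPa))

D ≈ 393 mm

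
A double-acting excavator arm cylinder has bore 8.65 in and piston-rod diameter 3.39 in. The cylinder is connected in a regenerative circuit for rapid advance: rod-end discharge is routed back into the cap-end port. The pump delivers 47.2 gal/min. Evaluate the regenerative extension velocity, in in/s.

v ≈ 20.1 in/s

In regeneration the rod-end outflow joins the pump flow into the cap end, so the net volume the pump must supply per unit advance equals the rod cross-section area.
Rod cross-section A_rod = π/4 × (3.39 in)² = 9.026 in^2
v = Q_pump / A_rod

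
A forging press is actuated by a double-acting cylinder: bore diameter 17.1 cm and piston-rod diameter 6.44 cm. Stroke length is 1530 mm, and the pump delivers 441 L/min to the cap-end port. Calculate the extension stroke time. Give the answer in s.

Cap-side area A_cap = π/4 × (17.1 cm)² = 229.7 cm^2
Swept volume V = A × L; t = V / Q = A·L / Q

t ≈ 4.78 s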